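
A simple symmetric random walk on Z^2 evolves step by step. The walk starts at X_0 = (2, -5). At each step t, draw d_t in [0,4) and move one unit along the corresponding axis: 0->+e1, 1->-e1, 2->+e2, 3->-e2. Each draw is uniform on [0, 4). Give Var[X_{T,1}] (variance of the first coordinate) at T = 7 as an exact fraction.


7/2

Outcome values over d=0..3: [1, -1, 0, 0]
Σy = 0, Σy² = 2, M = 4
μ = 0/4 = 0,  σ² = 2/4 − (0)² = 1/2
Independent increments: Var[X_7] = 7·σ² = 7·(1/2) = 7/2


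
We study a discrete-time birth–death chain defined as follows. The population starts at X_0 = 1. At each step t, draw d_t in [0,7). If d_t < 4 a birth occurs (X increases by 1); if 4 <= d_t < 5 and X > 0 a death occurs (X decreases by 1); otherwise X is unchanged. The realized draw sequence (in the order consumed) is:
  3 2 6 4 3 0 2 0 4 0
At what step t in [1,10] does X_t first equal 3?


2

t=0: X=1, d=3 → birth, X_1=2
t=1: X=2, d=2 → birth, X_2=3
t=2: X=3, d=6 → hold, X_3=3
t=3: X=3, d=4 → death, X_4=2
t=4: X=2, d=3 → birth, X_5=3
t=5: X=3, d=0 → birth, X_6=4
t=6: X=4, d=2 → birth, X_7=5
t=7: X=5, d=0 → birth, X_8=6
t=8: X=6, d=4 → death, X_9=5
t=9: X=5, d=0 → birth, X_10=6


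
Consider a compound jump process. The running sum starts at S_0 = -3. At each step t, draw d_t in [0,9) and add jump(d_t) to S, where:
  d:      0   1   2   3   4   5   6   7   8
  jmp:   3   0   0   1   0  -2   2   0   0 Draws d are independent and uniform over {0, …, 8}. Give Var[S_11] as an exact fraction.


1606/81

Outcome values over d=0..8: [3, 0, 0, 1, 0, -2, 2, 0, 0]
Σy = 4, Σy² = 18, M = 9
μ = 4/9 = 4/9,  σ² = 18/9 − (4/9)² = 146/81
Independent increments: Var[S_11] = 11·σ² = 11·(146/81) = 1606/81


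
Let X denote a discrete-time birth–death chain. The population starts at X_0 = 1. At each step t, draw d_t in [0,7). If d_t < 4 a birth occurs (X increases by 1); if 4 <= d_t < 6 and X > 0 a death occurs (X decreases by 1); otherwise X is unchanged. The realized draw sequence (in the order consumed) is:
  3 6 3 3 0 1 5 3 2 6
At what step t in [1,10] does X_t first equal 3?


t=0: X=1, d=3 → birth, X_1=2
t=1: X=2, d=6 → hold, X_2=2
t=2: X=2, d=3 → birth, X_3=3
t=3: X=3, d=3 → birth, X_4=4
t=4: X=4, d=0 → birth, X_5=5
t=5: X=5, d=1 → birth, X_6=6
t=6: X=6, d=5 → death, X_7=5
t=7: X=5, d=3 → birth, X_8=6
t=8: X=6, d=2 → birth, X_9=7
t=9: X=7, d=6 → hold, X_10=7

3


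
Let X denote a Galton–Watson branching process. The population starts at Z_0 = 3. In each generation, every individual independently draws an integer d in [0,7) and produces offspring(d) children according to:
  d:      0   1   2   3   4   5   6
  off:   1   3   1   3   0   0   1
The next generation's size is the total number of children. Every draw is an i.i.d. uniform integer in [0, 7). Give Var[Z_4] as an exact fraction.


Outcome values over d=0..6: [1, 3, 1, 3, 0, 0, 1]
Σy = 9, Σy² = 21, M = 7
μ = 9/7 = 9/7,  σ² = 21/7 − (9/7)² = 66/49
V_0 = 0, E_0 = 3
V_1 = 66/49·E_0 + (9/7)²·V_0 = 198/49;  E_1 = 27/7
V_2 = 66/49·E_1 + (9/7)²·V_1 = 28512/2401;  E_2 = 243/49
V_3 = 66/49·E_2 + (9/7)²·V_2 = 3095334/117649;  E_3 = 2187/343
V_4 = 66/49·E_3 + (9/7)²·V_3 = 300231360/5764801;  E_4 = 19683/2401

300231360/5764801


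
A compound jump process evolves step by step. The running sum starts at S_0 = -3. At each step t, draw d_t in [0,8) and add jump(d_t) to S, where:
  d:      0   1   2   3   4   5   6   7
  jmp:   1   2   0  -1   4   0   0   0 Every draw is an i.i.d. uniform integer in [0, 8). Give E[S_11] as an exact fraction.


Outcome values over d=0..7: [1, 2, 0, -1, 4, 0, 0, 0]
Σy = 6, Σy² = 22, M = 8
μ = 6/8 = 3/4,  σ² = 22/8 − (3/4)² = 35/16
E[S_11] = -3 + 11·(3/4) = 21/4

21/4


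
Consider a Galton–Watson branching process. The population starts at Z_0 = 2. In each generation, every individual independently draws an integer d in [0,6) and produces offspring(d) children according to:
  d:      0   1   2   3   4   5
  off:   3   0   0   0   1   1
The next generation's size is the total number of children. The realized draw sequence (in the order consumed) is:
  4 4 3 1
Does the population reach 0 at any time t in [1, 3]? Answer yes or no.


gen 0: Z_0=2, draws=[4, 4], offspring=[1, 1], Z_1=2
gen 1: Z_1=2, draws=[3, 1], offspring=[0, 0], Z_2=0
gen 2: Z_2=0, draws=[], offspring=[], Z_3=0

yes


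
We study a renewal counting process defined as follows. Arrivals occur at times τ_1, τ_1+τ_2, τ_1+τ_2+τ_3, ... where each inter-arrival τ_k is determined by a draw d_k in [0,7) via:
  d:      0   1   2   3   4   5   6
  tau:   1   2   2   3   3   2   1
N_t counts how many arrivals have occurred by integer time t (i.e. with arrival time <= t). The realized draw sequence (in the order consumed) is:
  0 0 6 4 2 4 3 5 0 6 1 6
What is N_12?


draw d_1=0: τ_1=1, arrival time A_1=1
draw d_2=0: τ_2=1, arrival time A_2=2
draw d_3=6: τ_3=1, arrival time A_3=3
draw d_4=4: τ_4=3, arrival time A_4=6
draw d_5=2: τ_5=2, arrival time A_5=8
draw d_6=4: τ_6=3, arrival time A_6=11
draw d_7=3: τ_7=3, arrival time A_7=14
draw d_8=5: τ_8=2, arrival time A_8=16
draw d_9=0: τ_9=1, arrival time A_9=17
draw d_10=6: τ_10=1, arrival time A_10=18
draw d_11=1: τ_11=2, arrival time A_11=20
draw d_12=6: τ_12=1, arrival time A_12=21
N_t over t=0..12: 0:0 1:1 2:2 3:3 4:3 5:3 6:4 7:4 8:5 9:5 10:5 11:6 12:6

6


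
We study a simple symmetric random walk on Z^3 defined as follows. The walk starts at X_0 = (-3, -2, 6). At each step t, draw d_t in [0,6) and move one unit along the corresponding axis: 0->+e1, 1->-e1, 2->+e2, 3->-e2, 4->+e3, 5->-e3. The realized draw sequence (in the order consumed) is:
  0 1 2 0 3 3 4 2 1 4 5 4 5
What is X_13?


(-3, -2, 7)

t=0: X=(-3, -2, 6), d=0 → +e1, X_1=(-2, -2, 6)
t=1: X=(-2, -2, 6), d=1 → -e1, X_2=(-3, -2, 6)
t=2: X=(-3, -2, 6), d=2 → +e2, X_3=(-3, -1, 6)
t=3: X=(-3, -1, 6), d=0 → +e1, X_4=(-2, -1, 6)
t=4: X=(-2, -1, 6), d=3 → -e2, X_5=(-2, -2, 6)
t=5: X=(-2, -2, 6), d=3 → -e2, X_6=(-2, -3, 6)
t=6: X=(-2, -3, 6), d=4 → +e3, X_7=(-2, -3, 7)
t=7: X=(-2, -3, 7), d=2 → +e2, X_8=(-2, -2, 7)
t=8: X=(-2, -2, 7), d=1 → -e1, X_9=(-3, -2, 7)
t=9: X=(-3, -2, 7), d=4 → +e3, X_10=(-3, -2, 8)
t=10: X=(-3, -2, 8), d=5 → -e3, X_11=(-3, -2, 7)
t=11: X=(-3, -2, 7), d=4 → +e3, X_12=(-3, -2, 8)
t=12: X=(-3, -2, 8), d=5 → -e3, X_13=(-3, -2, 7)


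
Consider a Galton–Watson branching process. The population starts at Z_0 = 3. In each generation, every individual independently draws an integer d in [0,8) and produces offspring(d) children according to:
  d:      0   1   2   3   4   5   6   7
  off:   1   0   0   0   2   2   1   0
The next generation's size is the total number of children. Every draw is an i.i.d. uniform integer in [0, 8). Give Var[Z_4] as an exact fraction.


Outcome values over d=0..7: [1, 0, 0, 0, 2, 2, 1, 0]
Σy = 6, Σy² = 10, M = 8
μ = 6/8 = 3/4,  σ² = 10/8 − (3/4)² = 11/16
V_0 = 0, E_0 = 3
V_1 = 11/16·E_0 + (3/4)²·V_0 = 33/16;  E_1 = 9/4
V_2 = 11/16·E_1 + (3/4)²·V_1 = 693/256;  E_2 = 27/16
V_3 = 11/16·E_2 + (3/4)²·V_2 = 10989/4096;  E_3 = 81/64
V_4 = 11/16·E_3 + (3/4)²·V_3 = 155925/65536;  E_4 = 243/256

155925/65536


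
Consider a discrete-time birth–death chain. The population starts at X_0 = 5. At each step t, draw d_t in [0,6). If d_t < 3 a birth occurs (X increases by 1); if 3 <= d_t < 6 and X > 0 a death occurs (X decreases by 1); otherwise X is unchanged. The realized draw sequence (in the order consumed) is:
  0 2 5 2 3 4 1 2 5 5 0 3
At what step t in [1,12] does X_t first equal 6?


1

t=0: X=5, d=0 → birth, X_1=6
t=1: X=6, d=2 → birth, X_2=7
t=2: X=7, d=5 → death, X_3=6
t=3: X=6, d=2 → birth, X_4=7
t=4: X=7, d=3 → death, X_5=6
t=5: X=6, d=4 → death, X_6=5
t=6: X=5, d=1 → birth, X_7=6
t=7: X=6, d=2 → birth, X_8=7
t=8: X=7, d=5 → death, X_9=6
t=9: X=6, d=5 → death, X_10=5
t=10: X=5, d=0 → birth, X_11=6
t=11: X=6, d=3 → death, X_12=5


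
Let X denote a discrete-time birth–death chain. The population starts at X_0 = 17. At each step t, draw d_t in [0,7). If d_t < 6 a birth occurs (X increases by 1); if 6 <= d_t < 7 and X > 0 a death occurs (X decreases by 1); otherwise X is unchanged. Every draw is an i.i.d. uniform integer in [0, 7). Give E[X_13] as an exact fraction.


X can drop by at most 1 per step and X_0 = 17 > T = 13, so X_t >= 17 − t >= 4 > 0 for every t <= 13: the floor at 0 (the 'and X > 0' condition) never binds. Hence X_13 = X_0 + Σ_{t<13} Y_t with i.i.d. increments Y_t = y(d_t) ∈ {+1, −1, 0}.
Outcome values over d=0..6: [1, 1, 1, 1, 1, 1, -1]
Σy = 5, Σy² = 7, M = 7
μ = 5/7 = 5/7,  σ² = 7/7 − (5/7)² = 24/49
E[X_13] = 17 + 13·(5/7) = 184/7

184/7


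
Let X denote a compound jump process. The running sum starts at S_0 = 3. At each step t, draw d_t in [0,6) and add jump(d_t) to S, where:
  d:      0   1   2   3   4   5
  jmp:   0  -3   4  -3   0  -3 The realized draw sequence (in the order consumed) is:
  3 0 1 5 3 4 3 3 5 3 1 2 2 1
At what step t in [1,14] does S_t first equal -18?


t=0: S=3, d=3, jump=-3, S_1=0
t=1: S=0, d=0, jump=0, S_2=0
t=2: S=0, d=1, jump=-3, S_3=-3
t=3: S=-3, d=5, jump=-3, S_4=-6
t=4: S=-6, d=3, jump=-3, S_5=-9
t=5: S=-9, d=4, jump=0, S_6=-9
t=6: S=-9, d=3, jump=-3, S_7=-12
t=7: S=-12, d=3, jump=-3, S_8=-15
t=8: S=-15, d=5, jump=-3, S_9=-18
t=9: S=-18, d=3, jump=-3, S_10=-21
t=10: S=-21, d=1, jump=-3, S_11=-24
t=11: S=-24, d=2, jump=4, S_12=-20
t=12: S=-20, d=2, jump=4, S_13=-16
t=13: S=-16, d=1, jump=-3, S_14=-19

9


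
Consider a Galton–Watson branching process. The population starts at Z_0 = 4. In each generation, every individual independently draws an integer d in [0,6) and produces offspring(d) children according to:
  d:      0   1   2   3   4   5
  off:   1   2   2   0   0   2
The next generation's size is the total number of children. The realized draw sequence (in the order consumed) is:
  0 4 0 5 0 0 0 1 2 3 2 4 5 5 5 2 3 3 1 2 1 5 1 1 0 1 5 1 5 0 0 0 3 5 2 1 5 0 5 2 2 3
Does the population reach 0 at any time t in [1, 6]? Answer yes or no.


no

gen 0: Z_0=4, draws=[0, 4, 0, 5], offspring=[1, 0, 1, 2], Z_1=4
gen 1: Z_1=4, draws=[0, 0, 0, 1], offspring=[1, 1, 1, 2], Z_2=5
gen 2: Z_2=5, draws=[2, 3, 2, 4, 5], offspring=[2, 0, 2, 0, 2], Z_3=6
gen 3: Z_3=6, draws=[5, 5, 2, 3, 3, 1], offspring=[2, 2, 2, 0, 0, 2], Z_4=8
gen 4: Z_4=8, draws=[2, 1, 5, 1, 1, 0, 1, 5], offspring=[2, 2, 2, 2, 2, 1, 2, 2], Z_5=15
gen 5: Z_5=15, draws=[1, 5, 0, 0, 0, 3, 5, 2, 1, 5, 0, 5, 2, 2, 3], offspring=[2, 2, 1, 1, 1, 0, 2, 2, 2, 2, 1, 2, 2, 2, 0], Z_6=22


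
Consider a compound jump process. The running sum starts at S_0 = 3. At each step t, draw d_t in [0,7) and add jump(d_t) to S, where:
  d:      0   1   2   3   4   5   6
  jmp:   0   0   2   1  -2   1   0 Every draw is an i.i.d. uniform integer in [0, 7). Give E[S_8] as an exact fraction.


Outcome values over d=0..6: [0, 0, 2, 1, -2, 1, 0]
Σy = 2, Σy² = 10, M = 7
μ = 2/7 = 2/7,  σ² = 10/7 − (2/7)² = 66/49
E[S_8] = 3 + 8·(2/7) = 37/7

37/7


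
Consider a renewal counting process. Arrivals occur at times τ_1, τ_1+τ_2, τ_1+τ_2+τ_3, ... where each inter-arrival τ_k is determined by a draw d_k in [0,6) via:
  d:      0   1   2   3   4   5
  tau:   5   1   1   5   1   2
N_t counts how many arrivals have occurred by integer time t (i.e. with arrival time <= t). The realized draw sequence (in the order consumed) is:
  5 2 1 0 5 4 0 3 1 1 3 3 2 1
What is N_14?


draw d_1=5: τ_1=2, arrival time A_1=2
draw d_2=2: τ_2=1, arrival time A_2=3
draw d_3=1: τ_3=1, arrival time A_3=4
draw d_4=0: τ_4=5, arrival time A_4=9
draw d_5=5: τ_5=2, arrival time A_5=11
draw d_6=4: τ_6=1, arrival time A_6=12
draw d_7=0: τ_7=5, arrival time A_7=17
draw d_8=3: τ_8=5, arrival time A_8=22
draw d_9=1: τ_9=1, arrival time A_9=23
draw d_10=1: τ_10=1, arrival time A_10=24
draw d_11=3: τ_11=5, arrival time A_11=29
draw d_12=3: τ_12=5, arrival time A_12=34
draw d_13=2: τ_13=1, arrival time A_13=35
draw d_14=1: τ_14=1, arrival time A_14=36
N_t over t=0..14: 0:0 1:0 2:1 3:2 4:3 5:3 6:3 7:3 8:3 9:4 10:4 11:5 12:6 13:6 14:6

6


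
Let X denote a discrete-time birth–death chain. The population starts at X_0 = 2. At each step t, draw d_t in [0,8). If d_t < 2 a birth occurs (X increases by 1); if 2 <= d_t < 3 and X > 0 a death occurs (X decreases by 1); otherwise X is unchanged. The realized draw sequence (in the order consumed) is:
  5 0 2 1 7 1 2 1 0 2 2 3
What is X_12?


t=0: X=2, d=5 → hold, X_1=2
t=1: X=2, d=0 → birth, X_2=3
t=2: X=3, d=2 → death, X_3=2
t=3: X=2, d=1 → birth, X_4=3
t=4: X=3, d=7 → hold, X_5=3
t=5: X=3, d=1 → birth, X_6=4
t=6: X=4, d=2 → death, X_7=3
t=7: X=3, d=1 → birth, X_8=4
t=8: X=4, d=0 → birth, X_9=5
t=9: X=5, d=2 → death, X_10=4
t=10: X=4, d=2 → death, X_11=3
t=11: X=3, d=3 → hold, X_12=3

3


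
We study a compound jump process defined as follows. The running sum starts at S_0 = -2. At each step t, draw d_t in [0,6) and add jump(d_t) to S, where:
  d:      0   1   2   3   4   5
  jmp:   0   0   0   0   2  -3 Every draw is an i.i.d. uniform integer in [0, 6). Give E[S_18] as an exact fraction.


-5

Outcome values over d=0..5: [0, 0, 0, 0, 2, -3]
Σy = -1, Σy² = 13, M = 6
μ = -1/6 = -1/6,  σ² = 13/6 − (-1/6)² = 77/36
E[S_18] = -2 + 18·(-1/6) = -5


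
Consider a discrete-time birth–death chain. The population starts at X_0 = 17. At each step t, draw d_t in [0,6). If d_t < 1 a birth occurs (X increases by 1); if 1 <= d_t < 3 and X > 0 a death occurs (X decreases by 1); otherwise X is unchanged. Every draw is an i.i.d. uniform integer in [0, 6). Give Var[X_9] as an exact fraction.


17/4

X can drop by at most 1 per step and X_0 = 17 > T = 9, so X_t >= 17 − t >= 8 > 0 for every t <= 9: the floor at 0 (the 'and X > 0' condition) never binds. Hence X_9 = X_0 + Σ_{t<9} Y_t with i.i.d. increments Y_t = y(d_t) ∈ {+1, −1, 0}.
Outcome values over d=0..5: [1, -1, -1, 0, 0, 0]
Σy = -1, Σy² = 3, M = 6
μ = -1/6 = -1/6,  σ² = 3/6 − (-1/6)² = 17/36
Independent increments: Var[X_9] = 9·σ² = 9·(17/36) = 17/4


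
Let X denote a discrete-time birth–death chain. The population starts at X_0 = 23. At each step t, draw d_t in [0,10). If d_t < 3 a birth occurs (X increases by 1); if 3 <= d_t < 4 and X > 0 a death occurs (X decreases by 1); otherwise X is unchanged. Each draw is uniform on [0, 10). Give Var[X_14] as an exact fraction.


X can drop by at most 1 per step and X_0 = 23 > T = 14, so X_t >= 23 − t >= 9 > 0 for every t <= 14: the floor at 0 (the 'and X > 0' condition) never binds. Hence X_14 = X_0 + Σ_{t<14} Y_t with i.i.d. increments Y_t = y(d_t) ∈ {+1, −1, 0}.
Outcome values over d=0..9: [1, 1, 1, -1, 0, 0, 0, 0, 0, 0]
Σy = 2, Σy² = 4, M = 10
μ = 2/10 = 1/5,  σ² = 4/10 − (1/5)² = 9/25
Independent increments: Var[X_14] = 14·σ² = 14·(9/25) = 126/25

126/25


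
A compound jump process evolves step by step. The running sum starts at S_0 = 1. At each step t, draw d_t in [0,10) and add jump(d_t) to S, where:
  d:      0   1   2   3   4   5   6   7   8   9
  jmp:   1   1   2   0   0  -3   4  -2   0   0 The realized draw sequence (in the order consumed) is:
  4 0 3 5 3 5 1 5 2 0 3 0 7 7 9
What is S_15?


-6

t=0: S=1, d=4, jump=0, S_1=1
t=1: S=1, d=0, jump=1, S_2=2
t=2: S=2, d=3, jump=0, S_3=2
t=3: S=2, d=5, jump=-3, S_4=-1
t=4: S=-1, d=3, jump=0, S_5=-1
t=5: S=-1, d=5, jump=-3, S_6=-4
t=6: S=-4, d=1, jump=1, S_7=-3
t=7: S=-3, d=5, jump=-3, S_8=-6
t=8: S=-6, d=2, jump=2, S_9=-4
t=9: S=-4, d=0, jump=1, S_10=-3
t=10: S=-3, d=3, jump=0, S_11=-3
t=11: S=-3, d=0, jump=1, S_12=-2
t=12: S=-2, d=7, jump=-2, S_13=-4
t=13: S=-4, d=7, jump=-2, S_14=-6
t=14: S=-6, d=9, jump=0, S_15=-6


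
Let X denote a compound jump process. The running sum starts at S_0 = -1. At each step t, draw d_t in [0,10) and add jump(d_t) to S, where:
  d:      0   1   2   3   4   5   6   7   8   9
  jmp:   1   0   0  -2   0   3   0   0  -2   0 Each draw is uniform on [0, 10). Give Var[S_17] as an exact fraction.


Outcome values over d=0..9: [1, 0, 0, -2, 0, 3, 0, 0, -2, 0]
Σy = 0, Σy² = 18, M = 10
μ = 0/10 = 0,  σ² = 18/10 − (0)² = 9/5
Independent increments: Var[S_17] = 17·σ² = 17·(9/5) = 153/5

153/5


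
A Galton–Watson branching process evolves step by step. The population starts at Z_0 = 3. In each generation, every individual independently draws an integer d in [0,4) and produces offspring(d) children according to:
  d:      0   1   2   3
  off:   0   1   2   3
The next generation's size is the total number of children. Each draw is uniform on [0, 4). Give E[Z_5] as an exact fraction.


729/32

Outcome values over d=0..3: [0, 1, 2, 3]
Σy = 6, Σy² = 14, M = 4
μ = 6/4 = 3/2,  σ² = 14/4 − (3/2)² = 5/4
E[Z_0] = 3
E[Z_1] = 3/2·E[Z_0] = 9/2
E[Z_2] = 3/2·E[Z_1] = 27/4
E[Z_3] = 3/2·E[Z_2] = 81/8
E[Z_4] = 3/2·E[Z_3] = 243/16
E[Z_5] = 3/2·E[Z_4] = 729/32


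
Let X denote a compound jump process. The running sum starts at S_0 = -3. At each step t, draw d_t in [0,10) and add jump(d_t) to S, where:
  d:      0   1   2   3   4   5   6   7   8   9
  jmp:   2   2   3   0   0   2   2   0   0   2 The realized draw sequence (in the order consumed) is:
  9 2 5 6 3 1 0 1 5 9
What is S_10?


t=0: S=-3, d=9, jump=2, S_1=-1
t=1: S=-1, d=2, jump=3, S_2=2
t=2: S=2, d=5, jump=2, S_3=4
t=3: S=4, d=6, jump=2, S_4=6
t=4: S=6, d=3, jump=0, S_5=6
t=5: S=6, d=1, jump=2, S_6=8
t=6: S=8, d=0, jump=2, S_7=10
t=7: S=10, d=1, jump=2, S_8=12
t=8: S=12, d=5, jump=2, S_9=14
t=9: S=14, d=9, jump=2, S_10=16

16


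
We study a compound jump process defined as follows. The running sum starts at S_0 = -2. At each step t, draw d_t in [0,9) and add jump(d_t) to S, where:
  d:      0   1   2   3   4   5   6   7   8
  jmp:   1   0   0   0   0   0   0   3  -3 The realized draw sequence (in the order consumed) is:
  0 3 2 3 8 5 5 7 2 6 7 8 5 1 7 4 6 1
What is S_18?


t=0: S=-2, d=0, jump=1, S_1=-1
t=1: S=-1, d=3, jump=0, S_2=-1
t=2: S=-1, d=2, jump=0, S_3=-1
t=3: S=-1, d=3, jump=0, S_4=-1
t=4: S=-1, d=8, jump=-3, S_5=-4
t=5: S=-4, d=5, jump=0, S_6=-4
t=6: S=-4, d=5, jump=0, S_7=-4
t=7: S=-4, d=7, jump=3, S_8=-1
t=8: S=-1, d=2, jump=0, S_9=-1
t=9: S=-1, d=6, jump=0, S_10=-1
t=10: S=-1, d=7, jump=3, S_11=2
t=11: S=2, d=8, jump=-3, S_12=-1
t=12: S=-1, d=5, jump=0, S_13=-1
t=13: S=-1, d=1, jump=0, S_14=-1
t=14: S=-1, d=7, jump=3, S_15=2
t=15: S=2, d=4, jump=0, S_16=2
t=16: S=2, d=6, jump=0, S_17=2
t=17: S=2, d=1, jump=0, S_18=2

2


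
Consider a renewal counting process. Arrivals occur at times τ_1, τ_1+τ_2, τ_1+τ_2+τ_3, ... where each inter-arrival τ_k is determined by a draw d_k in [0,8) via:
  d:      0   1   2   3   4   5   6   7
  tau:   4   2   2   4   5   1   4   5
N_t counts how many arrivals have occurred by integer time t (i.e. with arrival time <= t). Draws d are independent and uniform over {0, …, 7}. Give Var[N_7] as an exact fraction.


Inter-arrival values over d=0..7: [4, 2, 2, 4, 5, 1, 4, 5]
Each d has probability 1/8, so the pmf of τ is: f(1) = 1/8, f(2) = 1/4, f(4) = 3/8, f(5) = 1/4
Let p_n(j) = P(N_n = j), with p_0 = [1]. Condition on τ_1: p_n(0) = P(τ > n), and for j >= 1, p_n(j) = Σ_{k<=n} f(k)·p_{n−k}(j−1)
p_1 = [7/8, 1/8]  (j = 0..1)
p_2 = [5/8, 23/64, 1/64]  (j = 0..2)
p_3 = [5/8, 19/64, 39/512, 1/512]  (j = 0..3)
p_4 = [1/4, 39/64, 65/512, 55/4096, 1/4096]  (j = 0..4)
p_5 = [0, 49/64, 101/512, 143/4096, 71/32768, 1/32768]  (j = 0..5)
p_6 = [0, 33/64, 53/128, 255/4096, 253/32768, 87/262144, 1/262144]  (j = 0..6)
p_7 = [0, 25/64, 117/256, 547/4096, 565/32768, 395/262144, 103/2097152, 1/2097152]  (j = 0..7)
E[N_7] = Σ j·p_7(j) = 3737385/2097152;  E[N_7²] = Σ j²·p_7(j) = 7834949/2097152
Var[N_7] = 7834949/2097152 − (3737385/2097152)² = 2463032327023/4398046511104

2463032327023/4398046511104


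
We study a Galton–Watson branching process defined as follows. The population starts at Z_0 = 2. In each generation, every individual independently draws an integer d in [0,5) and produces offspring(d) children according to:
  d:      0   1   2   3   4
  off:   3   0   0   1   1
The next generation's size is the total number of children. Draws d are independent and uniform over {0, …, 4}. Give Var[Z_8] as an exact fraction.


Outcome values over d=0..4: [3, 0, 0, 1, 1]
Σy = 5, Σy² = 11, M = 5
μ = 5/5 = 1,  σ² = 11/5 − (1)² = 6/5
V_0 = 0, E_0 = 2
V_1 = 6/5·E_0 + (1)²·V_0 = 12/5;  E_1 = 2
V_2 = 6/5·E_1 + (1)²·V_1 = 24/5;  E_2 = 2
V_3 = 6/5·E_2 + (1)²·V_2 = 36/5;  E_3 = 2
V_4 = 6/5·E_3 + (1)²·V_3 = 48/5;  E_4 = 2
V_5 = 6/5·E_4 + (1)²·V_4 = 12;  E_5 = 2
V_6 = 6/5·E_5 + (1)²·V_5 = 72/5;  E_6 = 2
V_7 = 6/5·E_6 + (1)²·V_6 = 84/5;  E_7 = 2
V_8 = 6/5·E_7 + (1)²·V_7 = 96/5;  E_8 = 2

96/5


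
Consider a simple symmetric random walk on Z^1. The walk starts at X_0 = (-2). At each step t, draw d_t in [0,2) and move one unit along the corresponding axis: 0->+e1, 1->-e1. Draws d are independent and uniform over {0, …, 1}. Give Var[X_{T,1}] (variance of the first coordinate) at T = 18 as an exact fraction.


18

Outcome values over d=0..1: [1, -1]
Σy = 0, Σy² = 2, M = 2
μ = 0/2 = 0,  σ² = 2/2 − (0)² = 1
Independent increments: Var[X_18] = 18·σ² = 18·(1) = 18


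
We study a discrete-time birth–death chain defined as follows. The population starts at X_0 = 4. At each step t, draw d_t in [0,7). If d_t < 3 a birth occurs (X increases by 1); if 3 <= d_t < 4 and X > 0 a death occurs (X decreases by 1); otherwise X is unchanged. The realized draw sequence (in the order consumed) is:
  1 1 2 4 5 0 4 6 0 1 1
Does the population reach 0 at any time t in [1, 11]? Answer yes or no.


no

t=0: X=4, d=1 → birth, X_1=5
t=1: X=5, d=1 → birth, X_2=6
t=2: X=6, d=2 → birth, X_3=7
t=3: X=7, d=4 → hold, X_4=7
t=4: X=7, d=5 → hold, X_5=7
t=5: X=7, d=0 → birth, X_6=8
t=6: X=8, d=4 → hold, X_7=8
t=7: X=8, d=6 → hold, X_8=8
t=8: X=8, d=0 → birth, X_9=9
t=9: X=9, d=1 → birth, X_10=10
t=10: X=10, d=1 → birth, X_11=11


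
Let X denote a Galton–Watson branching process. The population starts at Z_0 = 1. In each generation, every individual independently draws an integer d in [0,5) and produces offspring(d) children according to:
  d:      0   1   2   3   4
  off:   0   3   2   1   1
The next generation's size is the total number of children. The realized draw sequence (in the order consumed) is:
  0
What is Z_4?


0

gen 0: Z_0=1, draws=[0], offspring=[0], Z_1=0
gen 1: Z_1=0, draws=[], offspring=[], Z_2=0
gen 2: Z_2=0, draws=[], offspring=[], Z_3=0
gen 3: Z_3=0, draws=[], offspring=[], Z_4=0


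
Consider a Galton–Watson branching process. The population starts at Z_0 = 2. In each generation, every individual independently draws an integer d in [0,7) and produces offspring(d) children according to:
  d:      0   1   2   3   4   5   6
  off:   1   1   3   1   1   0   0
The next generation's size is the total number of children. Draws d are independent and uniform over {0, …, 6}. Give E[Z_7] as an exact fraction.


2

Outcome values over d=0..6: [1, 1, 3, 1, 1, 0, 0]
Σy = 7, Σy² = 13, M = 7
μ = 7/7 = 1,  σ² = 13/7 − (1)² = 6/7
E[Z_0] = 2
E[Z_1] = 1·E[Z_0] = 2
E[Z_2] = 1·E[Z_1] = 2
E[Z_3] = 1·E[Z_2] = 2
E[Z_4] = 1·E[Z_3] = 2
E[Z_5] = 1·E[Z_4] = 2
E[Z_6] = 1·E[Z_5] = 2
E[Z_7] = 1·E[Z_6] = 2


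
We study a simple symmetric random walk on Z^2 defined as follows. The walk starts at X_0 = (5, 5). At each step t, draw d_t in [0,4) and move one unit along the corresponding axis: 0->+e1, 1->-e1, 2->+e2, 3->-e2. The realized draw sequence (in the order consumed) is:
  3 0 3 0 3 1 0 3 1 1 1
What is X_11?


(4, 1)

t=0: X=(5, 5), d=3 → -e2, X_1=(5, 4)
t=1: X=(5, 4), d=0 → +e1, X_2=(6, 4)
t=2: X=(6, 4), d=3 → -e2, X_3=(6, 3)
t=3: X=(6, 3), d=0 → +e1, X_4=(7, 3)
t=4: X=(7, 3), d=3 → -e2, X_5=(7, 2)
t=5: X=(7, 2), d=1 → -e1, X_6=(6, 2)
t=6: X=(6, 2), d=0 → +e1, X_7=(7, 2)
t=7: X=(7, 2), d=3 → -e2, X_8=(7, 1)
t=8: X=(7, 1), d=1 → -e1, X_9=(6, 1)
t=9: X=(6, 1), d=1 → -e1, X_10=(5, 1)
t=10: X=(5, 1), d=1 → -e1, X_11=(4, 1)


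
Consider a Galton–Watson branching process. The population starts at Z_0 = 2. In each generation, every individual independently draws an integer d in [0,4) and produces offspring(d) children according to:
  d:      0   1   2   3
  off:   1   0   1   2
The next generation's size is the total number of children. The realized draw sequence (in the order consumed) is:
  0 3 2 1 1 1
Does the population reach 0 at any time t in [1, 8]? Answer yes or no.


gen 0: Z_0=2, draws=[0, 3], offspring=[1, 2], Z_1=3
gen 1: Z_1=3, draws=[2, 1, 1], offspring=[1, 0, 0], Z_2=1
gen 2: Z_2=1, draws=[1], offspring=[0], Z_3=0
gen 3: Z_3=0, draws=[], offspring=[], Z_4=0
gen 4: Z_4=0, draws=[], offspring=[], Z_5=0
gen 5: Z_5=0, draws=[], offspring=[], Z_6=0
gen 6: Z_6=0, draws=[], offspring=[], Z_7=0
gen 7: Z_7=0, draws=[], offspring=[], Z_8=0

yes


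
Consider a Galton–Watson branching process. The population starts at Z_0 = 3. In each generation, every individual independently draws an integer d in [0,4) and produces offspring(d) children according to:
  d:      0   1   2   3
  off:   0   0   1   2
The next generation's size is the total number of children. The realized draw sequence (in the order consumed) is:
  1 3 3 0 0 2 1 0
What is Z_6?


gen 0: Z_0=3, draws=[1, 3, 3], offspring=[0, 2, 2], Z_1=4
gen 1: Z_1=4, draws=[0, 0, 2, 1], offspring=[0, 0, 1, 0], Z_2=1
gen 2: Z_2=1, draws=[0], offspring=[0], Z_3=0
gen 3: Z_3=0, draws=[], offspring=[], Z_4=0
gen 4: Z_4=0, draws=[], offspring=[], Z_5=0
gen 5: Z_5=0, draws=[], offspring=[], Z_6=0

0


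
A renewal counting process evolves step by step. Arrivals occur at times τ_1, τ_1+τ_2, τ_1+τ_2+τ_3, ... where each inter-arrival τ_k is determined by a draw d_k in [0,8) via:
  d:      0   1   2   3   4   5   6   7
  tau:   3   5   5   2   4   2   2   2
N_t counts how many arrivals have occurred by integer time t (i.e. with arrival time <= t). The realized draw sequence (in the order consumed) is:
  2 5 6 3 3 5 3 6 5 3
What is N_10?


3

draw d_1=2: τ_1=5, arrival time A_1=5
draw d_2=5: τ_2=2, arrival time A_2=7
draw d_3=6: τ_3=2, arrival time A_3=9
draw d_4=3: τ_4=2, arrival time A_4=11
draw d_5=3: τ_5=2, arrival time A_5=13
draw d_6=5: τ_6=2, arrival time A_6=15
draw d_7=3: τ_7=2, arrival time A_7=17
draw d_8=6: τ_8=2, arrival time A_8=19
draw d_9=5: τ_9=2, arrival time A_9=21
draw d_10=3: τ_10=2, arrival time A_10=23
N_t over t=0..10: 0:0 1:0 2:0 3:0 4:0 5:1 6:1 7:2 8:2 9:3 10:3


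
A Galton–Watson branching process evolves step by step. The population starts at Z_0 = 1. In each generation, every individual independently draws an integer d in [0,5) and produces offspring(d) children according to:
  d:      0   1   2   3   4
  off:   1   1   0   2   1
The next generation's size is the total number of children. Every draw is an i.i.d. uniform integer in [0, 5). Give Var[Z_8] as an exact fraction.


16/5

Outcome values over d=0..4: [1, 1, 0, 2, 1]
Σy = 5, Σy² = 7, M = 5
μ = 5/5 = 1,  σ² = 7/5 − (1)² = 2/5
V_0 = 0, E_0 = 1
V_1 = 2/5·E_0 + (1)²·V_0 = 2/5;  E_1 = 1
V_2 = 2/5·E_1 + (1)²·V_1 = 4/5;  E_2 = 1
V_3 = 2/5·E_2 + (1)²·V_2 = 6/5;  E_3 = 1
V_4 = 2/5·E_3 + (1)²·V_3 = 8/5;  E_4 = 1
V_5 = 2/5·E_4 + (1)²·V_4 = 2;  E_5 = 1
V_6 = 2/5·E_5 + (1)²·V_5 = 12/5;  E_6 = 1
V_7 = 2/5·E_6 + (1)²·V_6 = 14/5;  E_7 = 1
V_8 = 2/5·E_7 + (1)²·V_7 = 16/5;  E_8 = 1


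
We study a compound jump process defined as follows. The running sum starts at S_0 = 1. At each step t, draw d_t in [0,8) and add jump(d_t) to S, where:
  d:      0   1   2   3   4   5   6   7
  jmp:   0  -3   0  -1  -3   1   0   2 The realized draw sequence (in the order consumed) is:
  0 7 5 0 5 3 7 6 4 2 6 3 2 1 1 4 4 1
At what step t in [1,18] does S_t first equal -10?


17

t=0: S=1, d=0, jump=0, S_1=1
t=1: S=1, d=7, jump=2, S_2=3
t=2: S=3, d=5, jump=1, S_3=4
t=3: S=4, d=0, jump=0, S_4=4
t=4: S=4, d=5, jump=1, S_5=5
t=5: S=5, d=3, jump=-1, S_6=4
t=6: S=4, d=7, jump=2, S_7=6
t=7: S=6, d=6, jump=0, S_8=6
t=8: S=6, d=4, jump=-3, S_9=3
t=9: S=3, d=2, jump=0, S_10=3
t=10: S=3, d=6, jump=0, S_11=3
t=11: S=3, d=3, jump=-1, S_12=2
t=12: S=2, d=2, jump=0, S_13=2
t=13: S=2, d=1, jump=-3, S_14=-1
t=14: S=-1, d=1, jump=-3, S_15=-4
t=15: S=-4, d=4, jump=-3, S_16=-7
t=16: S=-7, d=4, jump=-3, S_17=-10
t=17: S=-10, d=1, jump=-3, S_18=-13


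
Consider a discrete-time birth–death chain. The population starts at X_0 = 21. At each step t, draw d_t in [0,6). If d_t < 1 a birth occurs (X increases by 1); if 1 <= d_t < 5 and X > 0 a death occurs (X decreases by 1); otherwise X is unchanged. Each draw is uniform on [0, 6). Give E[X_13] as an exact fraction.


29/2

X can drop by at most 1 per step and X_0 = 21 > T = 13, so X_t >= 21 − t >= 8 > 0 for every t <= 13: the floor at 0 (the 'and X > 0' condition) never binds. Hence X_13 = X_0 + Σ_{t<13} Y_t with i.i.d. increments Y_t = y(d_t) ∈ {+1, −1, 0}.
Outcome values over d=0..5: [1, -1, -1, -1, -1, 0]
Σy = -3, Σy² = 5, M = 6
μ = -3/6 = -1/2,  σ² = 5/6 − (-1/2)² = 7/12
E[X_13] = 21 + 13·(-1/2) = 29/2


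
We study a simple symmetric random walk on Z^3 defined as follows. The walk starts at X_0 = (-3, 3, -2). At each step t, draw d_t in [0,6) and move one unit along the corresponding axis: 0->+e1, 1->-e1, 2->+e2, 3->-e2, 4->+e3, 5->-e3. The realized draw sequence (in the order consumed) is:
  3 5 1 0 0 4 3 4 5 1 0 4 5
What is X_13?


t=0: X=(-3, 3, -2), d=3 → -e2, X_1=(-3, 2, -2)
t=1: X=(-3, 2, -2), d=5 → -e3, X_2=(-3, 2, -3)
t=2: X=(-3, 2, -3), d=1 → -e1, X_3=(-4, 2, -3)
t=3: X=(-4, 2, -3), d=0 → +e1, X_4=(-3, 2, -3)
t=4: X=(-3, 2, -3), d=0 → +e1, X_5=(-2, 2, -3)
t=5: X=(-2, 2, -3), d=4 → +e3, X_6=(-2, 2, -2)
t=6: X=(-2, 2, -2), d=3 → -e2, X_7=(-2, 1, -2)
t=7: X=(-2, 1, -2), d=4 → +e3, X_8=(-2, 1, -1)
t=8: X=(-2, 1, -1), d=5 → -e3, X_9=(-2, 1, -2)
t=9: X=(-2, 1, -2), d=1 → -e1, X_10=(-3, 1, -2)
t=10: X=(-3, 1, -2), d=0 → +e1, X_11=(-2, 1, -2)
t=11: X=(-2, 1, -2), d=4 → +e3, X_12=(-2, 1, -1)
t=12: X=(-2, 1, -1), d=5 → -e3, X_13=(-2, 1, -2)

(-2, 1, -2)


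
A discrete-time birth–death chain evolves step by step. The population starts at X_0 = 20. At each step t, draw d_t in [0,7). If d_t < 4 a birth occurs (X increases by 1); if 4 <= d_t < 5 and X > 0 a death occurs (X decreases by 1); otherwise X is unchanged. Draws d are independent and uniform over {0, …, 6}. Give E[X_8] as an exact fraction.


X can drop by at most 1 per step and X_0 = 20 > T = 8, so X_t >= 20 − t >= 12 > 0 for every t <= 8: the floor at 0 (the 'and X > 0' condition) never binds. Hence X_8 = X_0 + Σ_{t<8} Y_t with i.i.d. increments Y_t = y(d_t) ∈ {+1, −1, 0}.
Outcome values over d=0..6: [1, 1, 1, 1, -1, 0, 0]
Σy = 3, Σy² = 5, M = 7
μ = 3/7 = 3/7,  σ² = 5/7 − (3/7)² = 26/49
E[X_8] = 20 + 8·(3/7) = 164/7

164/7


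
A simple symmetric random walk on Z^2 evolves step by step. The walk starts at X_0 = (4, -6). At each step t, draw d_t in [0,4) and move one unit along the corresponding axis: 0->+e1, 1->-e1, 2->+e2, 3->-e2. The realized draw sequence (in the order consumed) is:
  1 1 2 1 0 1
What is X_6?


t=0: X=(4, -6), d=1 → -e1, X_1=(3, -6)
t=1: X=(3, -6), d=1 → -e1, X_2=(2, -6)
t=2: X=(2, -6), d=2 → +e2, X_3=(2, -5)
t=3: X=(2, -5), d=1 → -e1, X_4=(1, -5)
t=4: X=(1, -5), d=0 → +e1, X_5=(2, -5)
t=5: X=(2, -5), d=1 → -e1, X_6=(1, -5)

(1, -5)


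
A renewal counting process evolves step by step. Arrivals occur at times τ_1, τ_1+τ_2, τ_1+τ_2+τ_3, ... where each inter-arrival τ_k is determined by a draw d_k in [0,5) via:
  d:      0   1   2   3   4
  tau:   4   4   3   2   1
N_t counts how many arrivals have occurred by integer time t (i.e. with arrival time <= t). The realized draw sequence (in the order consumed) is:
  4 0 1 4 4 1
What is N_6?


2

draw d_1=4: τ_1=1, arrival time A_1=1
draw d_2=0: τ_2=4, arrival time A_2=5
draw d_3=1: τ_3=4, arrival time A_3=9
draw d_4=4: τ_4=1, arrival time A_4=10
draw d_5=4: τ_5=1, arrival time A_5=11
draw d_6=1: τ_6=4, arrival time A_6=15
N_t over t=0..6: 0:0 1:1 2:1 3:1 4:1 5:2 6:2


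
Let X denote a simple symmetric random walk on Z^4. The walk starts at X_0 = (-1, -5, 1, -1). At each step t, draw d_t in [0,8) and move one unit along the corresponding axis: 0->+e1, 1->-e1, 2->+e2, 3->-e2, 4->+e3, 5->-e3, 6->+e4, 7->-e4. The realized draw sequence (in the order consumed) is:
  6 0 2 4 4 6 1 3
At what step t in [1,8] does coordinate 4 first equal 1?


6

t=0: X=(-1, -5, 1, -1), d=6 → +e4, X_1=(-1, -5, 1, 0)
t=1: X=(-1, -5, 1, 0), d=0 → +e1, X_2=(0, -5, 1, 0)
t=2: X=(0, -5, 1, 0), d=2 → +e2, X_3=(0, -4, 1, 0)
t=3: X=(0, -4, 1, 0), d=4 → +e3, X_4=(0, -4, 2, 0)
t=4: X=(0, -4, 2, 0), d=4 → +e3, X_5=(0, -4, 3, 0)
t=5: X=(0, -4, 3, 0), d=6 → +e4, X_6=(0, -4, 3, 1)
t=6: X=(0, -4, 3, 1), d=1 → -e1, X_7=(-1, -4, 3, 1)
t=7: X=(-1, -4, 3, 1), d=3 → -e2, X_8=(-1, -5, 3, 1)


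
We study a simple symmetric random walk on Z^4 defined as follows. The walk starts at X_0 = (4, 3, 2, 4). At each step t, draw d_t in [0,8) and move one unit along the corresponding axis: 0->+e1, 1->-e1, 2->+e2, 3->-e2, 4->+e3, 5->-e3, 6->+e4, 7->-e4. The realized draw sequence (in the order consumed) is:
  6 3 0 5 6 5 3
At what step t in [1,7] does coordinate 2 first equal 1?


7

t=0: X=(4, 3, 2, 4), d=6 → +e4, X_1=(4, 3, 2, 5)
t=1: X=(4, 3, 2, 5), d=3 → -e2, X_2=(4, 2, 2, 5)
t=2: X=(4, 2, 2, 5), d=0 → +e1, X_3=(5, 2, 2, 5)
t=3: X=(5, 2, 2, 5), d=5 → -e3, X_4=(5, 2, 1, 5)
t=4: X=(5, 2, 1, 5), d=6 → +e4, X_5=(5, 2, 1, 6)
t=5: X=(5, 2, 1, 6), d=5 → -e3, X_6=(5, 2, 0, 6)
t=6: X=(5, 2, 0, 6), d=3 → -e2, X_7=(5, 1, 0, 6)


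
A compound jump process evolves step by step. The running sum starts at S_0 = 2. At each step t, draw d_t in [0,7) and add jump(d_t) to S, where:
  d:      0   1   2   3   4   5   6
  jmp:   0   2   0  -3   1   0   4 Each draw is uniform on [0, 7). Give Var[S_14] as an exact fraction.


Outcome values over d=0..6: [0, 2, 0, -3, 1, 0, 4]
Σy = 4, Σy² = 30, M = 7
μ = 4/7 = 4/7,  σ² = 30/7 − (4/7)² = 194/49
Independent increments: Var[S_14] = 14·σ² = 14·(194/49) = 388/7

388/7


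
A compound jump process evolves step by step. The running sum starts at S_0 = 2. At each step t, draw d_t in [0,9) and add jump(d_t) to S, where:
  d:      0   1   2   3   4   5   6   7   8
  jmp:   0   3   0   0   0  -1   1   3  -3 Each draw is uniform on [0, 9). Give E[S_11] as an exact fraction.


17/3

Outcome values over d=0..8: [0, 3, 0, 0, 0, -1, 1, 3, -3]
Σy = 3, Σy² = 29, M = 9
μ = 3/9 = 1/3,  σ² = 29/9 − (1/3)² = 28/9
E[S_11] = 2 + 11·(1/3) = 17/3


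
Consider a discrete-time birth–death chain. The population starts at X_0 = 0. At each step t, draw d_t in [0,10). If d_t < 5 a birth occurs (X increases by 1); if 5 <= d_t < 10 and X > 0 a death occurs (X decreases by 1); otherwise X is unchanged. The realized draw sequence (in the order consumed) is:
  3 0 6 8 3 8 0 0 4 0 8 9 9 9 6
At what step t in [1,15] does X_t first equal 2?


2

t=0: X=0, d=3 → birth, X_1=1
t=1: X=1, d=0 → birth, X_2=2
t=2: X=2, d=6 → death, X_3=1
t=3: X=1, d=8 → death, X_4=0
t=4: X=0, d=3 → birth, X_5=1
t=5: X=1, d=8 → death, X_6=0
t=6: X=0, d=0 → birth, X_7=1
t=7: X=1, d=0 → birth, X_8=2
t=8: X=2, d=4 → birth, X_9=3
t=9: X=3, d=0 → birth, X_10=4
t=10: X=4, d=8 → death, X_11=3
t=11: X=3, d=9 → death, X_12=2
t=12: X=2, d=9 → death, X_13=1
t=13: X=1, d=9 → death, X_14=0
t=14: X=0, d=6 → hold, X_15=0


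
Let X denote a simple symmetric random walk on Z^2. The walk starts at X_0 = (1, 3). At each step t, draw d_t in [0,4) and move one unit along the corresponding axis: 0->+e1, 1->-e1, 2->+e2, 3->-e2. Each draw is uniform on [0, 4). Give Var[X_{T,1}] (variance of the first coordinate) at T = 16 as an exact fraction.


Outcome values over d=0..3: [1, -1, 0, 0]
Σy = 0, Σy² = 2, M = 4
μ = 0/4 = 0,  σ² = 2/4 − (0)² = 1/2
Independent increments: Var[X_16] = 16·σ² = 16·(1/2) = 8

8


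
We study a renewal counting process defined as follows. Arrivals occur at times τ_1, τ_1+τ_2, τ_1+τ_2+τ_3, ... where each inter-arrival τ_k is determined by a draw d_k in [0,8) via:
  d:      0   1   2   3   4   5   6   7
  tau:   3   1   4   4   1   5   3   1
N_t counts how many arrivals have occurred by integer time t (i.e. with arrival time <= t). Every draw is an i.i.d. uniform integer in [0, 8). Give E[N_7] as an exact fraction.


Inter-arrival values over d=0..7: [3, 1, 4, 4, 1, 5, 3, 1]
Each d has probability 1/8, so the pmf of τ is: f(1) = 3/8, f(3) = 1/4, f(4) = 1/4, f(5) = 1/8
Renewal equation for m(n) = E[N_n]: condition on τ_1 = k (if k <= n, one arrival plus a fresh copy on the remaining n−k steps): m(n) = F(n) + Σ_{k<=n} f(k)·m(n−k), where F(n) = P(τ <= n) and m(0) = 0
m(1) = F(1) = 3/8
m(2) = F(2) + f(1)·m(1) = 3/8 + 3/8·3/8 = 33/64
m(3) = F(3) + f(1)·m(2) = 5/8 + 3/8·33/64 = 419/512
m(4) = F(4) + f(1)·m(3) + f(3)·m(1) = 7/8 + 3/8·419/512 + 1/4·3/8 = 5225/4096
m(5) = F(5) + f(1)·m(4) + f(3)·m(2) + f(4)·m(1) = 1 + 3/8·5225/4096 + 1/4·33/64 + 1/4·3/8 = 55739/32768
m(6) = F(6) + f(1)·m(5) + f(3)·m(3) + f(4)·m(2) + f(5)·m(1) = 1 + 3/8·55739/32768 + 1/4·419/512 + 1/4·33/64 + 1/8·3/8 = 529073/262144
m(7) = F(7) + f(1)·m(6) + f(3)·m(4) + f(4)·m(3) + f(5)·m(2) = 1 + 3/8·529073/262144 + 1/4·5225/4096 + 1/4·419/512 + 1/8·33/64 = 4917395/2097152
E[N_7] = m(7) = 4917395/2097152

4917395/2097152


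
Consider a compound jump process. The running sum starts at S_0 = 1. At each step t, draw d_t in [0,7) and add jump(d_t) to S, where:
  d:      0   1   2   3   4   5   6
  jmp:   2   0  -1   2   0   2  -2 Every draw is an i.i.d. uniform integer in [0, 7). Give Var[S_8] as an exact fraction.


Outcome values over d=0..6: [2, 0, -1, 2, 0, 2, -2]
Σy = 3, Σy² = 17, M = 7
μ = 3/7 = 3/7,  σ² = 17/7 − (3/7)² = 110/49
Independent increments: Var[S_8] = 8·σ² = 8·(110/49) = 880/49

880/49


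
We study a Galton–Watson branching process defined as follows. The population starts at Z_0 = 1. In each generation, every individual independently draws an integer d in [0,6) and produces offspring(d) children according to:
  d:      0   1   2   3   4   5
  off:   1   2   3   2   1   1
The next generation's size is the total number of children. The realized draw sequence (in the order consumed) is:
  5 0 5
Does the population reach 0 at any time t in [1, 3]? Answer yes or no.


no

gen 0: Z_0=1, draws=[5], offspring=[1], Z_1=1
gen 1: Z_1=1, draws=[0], offspring=[1], Z_2=1
gen 2: Z_2=1, draws=[5], offspring=[1], Z_3=1


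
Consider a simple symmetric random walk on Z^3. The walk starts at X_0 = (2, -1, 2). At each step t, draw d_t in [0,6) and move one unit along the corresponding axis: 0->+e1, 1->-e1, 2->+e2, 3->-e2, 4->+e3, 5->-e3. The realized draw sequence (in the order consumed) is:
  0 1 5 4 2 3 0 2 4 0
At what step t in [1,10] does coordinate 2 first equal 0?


t=0: X=(2, -1, 2), d=0 → +e1, X_1=(3, -1, 2)
t=1: X=(3, -1, 2), d=1 → -e1, X_2=(2, -1, 2)
t=2: X=(2, -1, 2), d=5 → -e3, X_3=(2, -1, 1)
t=3: X=(2, -1, 1), d=4 → +e3, X_4=(2, -1, 2)
t=4: X=(2, -1, 2), d=2 → +e2, X_5=(2, 0, 2)
t=5: X=(2, 0, 2), d=3 → -e2, X_6=(2, -1, 2)
t=6: X=(2, -1, 2), d=0 → +e1, X_7=(3, -1, 2)
t=7: X=(3, -1, 2), d=2 → +e2, X_8=(3, 0, 2)
t=8: X=(3, 0, 2), d=4 → +e3, X_9=(3, 0, 3)
t=9: X=(3, 0, 3), d=0 → +e1, X_10=(4, 0, 3)

5


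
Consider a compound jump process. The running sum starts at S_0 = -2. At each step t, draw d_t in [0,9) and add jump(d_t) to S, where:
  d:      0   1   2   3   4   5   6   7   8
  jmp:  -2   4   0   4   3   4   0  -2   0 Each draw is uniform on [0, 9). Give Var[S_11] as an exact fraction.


5104/81

Outcome values over d=0..8: [-2, 4, 0, 4, 3, 4, 0, -2, 0]
Σy = 11, Σy² = 65, M = 9
μ = 11/9 = 11/9,  σ² = 65/9 − (11/9)² = 464/81
Independent increments: Var[S_11] = 11·σ² = 11·(464/81) = 5104/81


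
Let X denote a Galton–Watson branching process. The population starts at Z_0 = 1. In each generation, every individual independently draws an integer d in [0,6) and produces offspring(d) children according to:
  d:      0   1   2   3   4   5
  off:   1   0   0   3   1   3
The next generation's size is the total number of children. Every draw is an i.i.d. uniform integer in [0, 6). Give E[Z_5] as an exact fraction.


Outcome values over d=0..5: [1, 0, 0, 3, 1, 3]
Σy = 8, Σy² = 20, M = 6
μ = 8/6 = 4/3,  σ² = 20/6 − (4/3)² = 14/9
E[Z_0] = 1
E[Z_1] = 4/3·E[Z_0] = 4/3
E[Z_2] = 4/3·E[Z_1] = 16/9
E[Z_3] = 4/3·E[Z_2] = 64/27
E[Z_4] = 4/3·E[Z_3] = 256/81
E[Z_5] = 4/3·E[Z_4] = 1024/243

1024/243
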